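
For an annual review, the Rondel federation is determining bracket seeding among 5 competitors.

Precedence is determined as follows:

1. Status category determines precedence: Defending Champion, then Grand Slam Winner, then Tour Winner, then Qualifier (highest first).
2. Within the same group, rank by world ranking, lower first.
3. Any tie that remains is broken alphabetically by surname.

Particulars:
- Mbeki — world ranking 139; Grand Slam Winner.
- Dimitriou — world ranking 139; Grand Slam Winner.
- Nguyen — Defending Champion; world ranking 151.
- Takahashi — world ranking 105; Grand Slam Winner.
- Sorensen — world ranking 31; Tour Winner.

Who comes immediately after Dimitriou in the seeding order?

Mbeki

By status category: Nguyen (Defending Champion); then Takahashi, Dimitriou and Mbeki (Grand Slam Winner); then Sorensen (Tour Winner).
Among Takahashi, Dimitriou and Mbeki, by world ranking (lower first): Takahashi (105) before Dimitriou and Mbeki (139).
Among Dimitriou and Mbeki, alphabetically by surname: Dimitriou before Mbeki.
Order: Nguyen, Takahashi, Dimitriou, Mbeki, Sorensen.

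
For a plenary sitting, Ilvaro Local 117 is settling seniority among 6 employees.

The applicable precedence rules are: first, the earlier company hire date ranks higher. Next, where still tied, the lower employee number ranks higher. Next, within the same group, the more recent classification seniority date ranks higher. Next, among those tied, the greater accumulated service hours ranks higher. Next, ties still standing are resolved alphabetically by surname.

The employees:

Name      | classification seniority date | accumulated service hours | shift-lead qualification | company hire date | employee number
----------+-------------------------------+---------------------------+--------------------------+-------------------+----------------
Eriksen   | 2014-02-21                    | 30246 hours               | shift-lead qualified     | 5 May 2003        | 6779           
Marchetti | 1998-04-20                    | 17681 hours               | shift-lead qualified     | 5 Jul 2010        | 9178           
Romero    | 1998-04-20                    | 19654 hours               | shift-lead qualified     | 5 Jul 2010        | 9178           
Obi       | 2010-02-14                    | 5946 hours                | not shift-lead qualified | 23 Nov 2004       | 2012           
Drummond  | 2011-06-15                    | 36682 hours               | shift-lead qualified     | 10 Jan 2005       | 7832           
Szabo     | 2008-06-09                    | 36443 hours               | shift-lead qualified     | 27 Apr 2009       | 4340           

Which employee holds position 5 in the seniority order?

By company hire date (earlier first): Eriksen (5 May 2003); then Obi (23 Nov 2004); then Drummond (10 Jan 2005); then Szabo (27 Apr 2009); then Romero and Marchetti (both 5 Jul 2010).
Romero and Marchetti both have employee number 9178, so the next rule applies.
Romero and Marchetti both have classification seniority date 1998-04-20, so the next rule applies.
Among Romero and Marchetti, by accumulated service hours (higher first): Romero (19654 hours) before Marchetti (17681 hours).
Order: Eriksen, Obi, Drummond, Szabo, Romero, Marchetti.

Romero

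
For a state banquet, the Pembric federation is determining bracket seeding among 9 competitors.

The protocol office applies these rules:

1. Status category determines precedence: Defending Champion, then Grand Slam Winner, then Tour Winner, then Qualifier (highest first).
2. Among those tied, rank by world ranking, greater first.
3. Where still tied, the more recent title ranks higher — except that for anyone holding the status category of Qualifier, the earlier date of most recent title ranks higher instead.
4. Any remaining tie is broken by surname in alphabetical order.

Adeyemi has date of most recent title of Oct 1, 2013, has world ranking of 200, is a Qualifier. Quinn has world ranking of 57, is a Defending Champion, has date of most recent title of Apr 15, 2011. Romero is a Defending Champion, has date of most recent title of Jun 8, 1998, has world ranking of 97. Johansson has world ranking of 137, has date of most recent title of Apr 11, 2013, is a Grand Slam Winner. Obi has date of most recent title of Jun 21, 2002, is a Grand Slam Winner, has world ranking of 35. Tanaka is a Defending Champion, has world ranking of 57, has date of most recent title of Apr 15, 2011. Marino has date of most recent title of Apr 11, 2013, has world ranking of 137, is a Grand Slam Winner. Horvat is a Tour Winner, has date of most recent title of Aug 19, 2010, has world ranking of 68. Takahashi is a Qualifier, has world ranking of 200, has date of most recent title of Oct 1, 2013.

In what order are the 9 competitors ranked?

By status category: Romero, Quinn and Tanaka (Defending Champion); then Johansson, Marino and Obi (Grand Slam Winner); then Horvat (Tour Winner); then Adeyemi and Takahashi (Qualifier).
Among Romero, Quinn and Tanaka, by world ranking (higher first): Romero (97) before Quinn and Tanaka (57).
Quinn and Tanaka both have date of most recent title Apr 15, 2011, so the next rule applies.
Among Quinn and Tanaka, alphabetically by surname: Quinn before Tanaka.
Among Johansson, Marino and Obi, by world ranking (higher first): Johansson and Marino (137) before Obi (35).
Johansson and Marino both have date of most recent title Apr 11, 2013, so the next rule applies.
Among Johansson and Marino, alphabetically by surname: Johansson before Marino.
Adeyemi and Takahashi both have world ranking 200, so the next rule applies.
Adeyemi and Takahashi both have date of most recent title Oct 1, 2013, so the next rule applies.
Among Adeyemi and Takahashi, alphabetically by surname: Adeyemi before Takahashi.
Full order: Romero, Quinn, Tanaka, Johansson, Marino, Obi, Horvat, Adeyemi, Takahashi.

Romero, Quinn, Tanaka, Johansson, Marino, Obi, Horvat, Adeyemi, Takahashi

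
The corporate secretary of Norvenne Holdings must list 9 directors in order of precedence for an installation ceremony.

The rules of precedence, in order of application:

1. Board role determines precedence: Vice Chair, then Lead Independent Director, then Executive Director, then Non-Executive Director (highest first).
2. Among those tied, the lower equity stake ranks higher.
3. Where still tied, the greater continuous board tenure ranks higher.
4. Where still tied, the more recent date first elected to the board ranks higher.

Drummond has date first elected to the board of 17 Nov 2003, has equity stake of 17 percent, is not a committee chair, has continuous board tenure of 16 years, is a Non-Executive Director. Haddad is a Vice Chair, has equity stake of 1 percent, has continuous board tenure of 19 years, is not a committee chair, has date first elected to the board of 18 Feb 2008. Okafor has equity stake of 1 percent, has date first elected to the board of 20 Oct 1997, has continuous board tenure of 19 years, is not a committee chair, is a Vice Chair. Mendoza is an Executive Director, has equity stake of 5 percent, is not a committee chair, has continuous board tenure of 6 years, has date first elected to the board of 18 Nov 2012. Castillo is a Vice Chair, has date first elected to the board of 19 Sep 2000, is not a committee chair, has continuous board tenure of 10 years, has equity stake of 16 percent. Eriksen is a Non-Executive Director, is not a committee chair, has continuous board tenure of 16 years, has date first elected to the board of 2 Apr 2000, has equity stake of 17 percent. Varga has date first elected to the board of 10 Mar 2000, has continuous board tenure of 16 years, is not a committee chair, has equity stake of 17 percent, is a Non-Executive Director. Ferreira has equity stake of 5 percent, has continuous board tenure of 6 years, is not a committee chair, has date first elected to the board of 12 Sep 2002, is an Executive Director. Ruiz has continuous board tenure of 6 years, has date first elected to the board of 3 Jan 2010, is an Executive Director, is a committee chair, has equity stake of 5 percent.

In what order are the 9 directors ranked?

By board role: Haddad, Okafor and Castillo (Vice Chair); then Mendoza, Ruiz and Ferreira (Executive Director); then Drummond, Eriksen and Varga (Non-Executive Director).
Among Haddad, Okafor and Castillo, by equity stake (lower first): Haddad and Okafor (1 percent) before Castillo (16 percent).
Haddad and Okafor both have continuous board tenure 19 years, so the next rule applies.
Among Haddad and Okafor, by date first elected to the board (later first): Haddad (18 Feb 2008) before Okafor (20 Oct 1997).
Mendoza, Ruiz and Ferreira all have equity stake 5 percent, so the next rule applies.
Mendoza, Ruiz and Ferreira all have continuous board tenure 6 years, so the next rule applies.
Among Mendoza, Ruiz and Ferreira, by date first elected to the board (later first): Mendoza (18 Nov 2012) before Ruiz (3 Jan 2010) before Ferreira (12 Sep 2002).
Drummond, Eriksen and Varga all have equity stake 17 percent, so the next rule applies.
Drummond, Eriksen and Varga all have continuous board tenure 16 years, so the next rule applies.
Among Drummond, Eriksen and Varga, by date first elected to the board (later first): Drummond (17 Nov 2003) before Eriksen (2 Apr 2000) before Varga (10 Mar 2000).
Full order: Haddad, Okafor, Castillo, Mendoza, Ruiz, Ferreira, Drummond, Eriksen, Varga.

Haddad, Okafor, Castillo, Mendoza, Ruiz, Ferreira, Drummond, Eriksen, Varga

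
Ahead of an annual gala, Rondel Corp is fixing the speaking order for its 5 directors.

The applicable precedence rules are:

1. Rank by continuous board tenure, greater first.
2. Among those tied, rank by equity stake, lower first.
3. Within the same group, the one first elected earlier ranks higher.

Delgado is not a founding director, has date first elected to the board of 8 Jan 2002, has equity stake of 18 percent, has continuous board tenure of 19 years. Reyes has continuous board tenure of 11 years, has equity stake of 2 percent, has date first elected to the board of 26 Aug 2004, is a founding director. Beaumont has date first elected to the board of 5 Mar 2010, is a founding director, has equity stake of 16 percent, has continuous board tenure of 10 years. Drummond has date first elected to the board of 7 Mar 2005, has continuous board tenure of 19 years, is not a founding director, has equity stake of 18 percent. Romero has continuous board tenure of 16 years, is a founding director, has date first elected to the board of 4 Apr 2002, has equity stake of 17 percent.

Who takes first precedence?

By continuous board tenure (higher first): Delgado and Drummond (both 19 years); then Romero (16 years); then Reyes (11 years); then Beaumont (10 years).
Delgado and Drummond both have equity stake 18 percent, so the next rule applies.
Among Delgado and Drummond, by date first elected to the board (earlier first): Delgado (8 Jan 2002) before Drummond (7 Mar 2005).
Order: Delgado, Drummond, Romero, Reyes, Beaumont.

Delgado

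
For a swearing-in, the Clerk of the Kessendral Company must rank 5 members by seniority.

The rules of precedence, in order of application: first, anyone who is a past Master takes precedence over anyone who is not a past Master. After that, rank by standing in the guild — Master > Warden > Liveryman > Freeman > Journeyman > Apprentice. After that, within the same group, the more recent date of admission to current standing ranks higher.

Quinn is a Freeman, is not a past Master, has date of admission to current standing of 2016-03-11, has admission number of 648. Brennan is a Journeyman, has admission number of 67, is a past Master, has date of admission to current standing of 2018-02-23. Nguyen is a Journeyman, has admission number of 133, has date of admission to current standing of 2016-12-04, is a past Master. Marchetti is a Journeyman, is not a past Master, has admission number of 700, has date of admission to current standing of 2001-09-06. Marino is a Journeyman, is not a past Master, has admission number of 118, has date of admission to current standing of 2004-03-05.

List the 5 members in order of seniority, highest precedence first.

By the first rule: Brennan and Nguyen (both a past Master); then Quinn, Marino and Marchetti (each not a past Master).
Brennan and Nguyen are each Journeyman, so the next rule applies.
Among Brennan and Nguyen, by date of admission to current standing (later first): Brennan (2018-02-23) before Nguyen (2016-12-04).
Among Quinn, Marino and Marchetti, by standing in the guild: Quinn (Freeman) before Marino and Marchetti (Journeyman).
Among Marino and Marchetti, by date of admission to current standing (later first): Marino (2004-03-05) before Marchetti (2001-09-06).
Full order: Brennan, Nguyen, Quinn, Marino, Marchetti.

Brennan, Nguyen, Quinn, Marino, Marchetti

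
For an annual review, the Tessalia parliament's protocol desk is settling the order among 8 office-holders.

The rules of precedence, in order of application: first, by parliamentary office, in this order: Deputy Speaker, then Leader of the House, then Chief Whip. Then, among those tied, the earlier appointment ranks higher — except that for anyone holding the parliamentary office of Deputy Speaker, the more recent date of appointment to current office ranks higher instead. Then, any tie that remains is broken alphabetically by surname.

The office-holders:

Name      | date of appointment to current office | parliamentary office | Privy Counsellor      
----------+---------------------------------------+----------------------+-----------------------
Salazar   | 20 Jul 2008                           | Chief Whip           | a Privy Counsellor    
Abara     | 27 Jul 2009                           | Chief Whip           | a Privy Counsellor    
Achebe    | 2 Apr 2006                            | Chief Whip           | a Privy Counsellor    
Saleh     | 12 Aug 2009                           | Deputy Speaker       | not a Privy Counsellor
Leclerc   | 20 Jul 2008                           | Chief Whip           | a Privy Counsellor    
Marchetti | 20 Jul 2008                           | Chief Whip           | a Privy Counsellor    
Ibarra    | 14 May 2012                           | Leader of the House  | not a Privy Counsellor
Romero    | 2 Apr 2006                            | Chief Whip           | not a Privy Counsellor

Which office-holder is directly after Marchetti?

By parliamentary office: Saleh (Deputy Speaker); then Ibarra (Leader of the House); then Achebe, Romero, Leclerc, Marchetti, Salazar and Abara (Chief Whip).
Among Achebe, Romero, Leclerc, Marchetti, Salazar and Abara, by date of appointment to current office (earlier first): Achebe and Romero (2 Apr 2006) before Leclerc, Marchetti and Salazar (20 Jul 2008) before Abara (27 Jul 2009).
Among Achebe and Romero, alphabetically by surname: Achebe before Romero.
Among Leclerc, Marchetti and Salazar, alphabetically by surname: Leclerc before Marchetti before Salazar.
Order: Saleh, Ibarra, Achebe, Romero, Leclerc, Marchetti, Salazar, Abara.

Salazar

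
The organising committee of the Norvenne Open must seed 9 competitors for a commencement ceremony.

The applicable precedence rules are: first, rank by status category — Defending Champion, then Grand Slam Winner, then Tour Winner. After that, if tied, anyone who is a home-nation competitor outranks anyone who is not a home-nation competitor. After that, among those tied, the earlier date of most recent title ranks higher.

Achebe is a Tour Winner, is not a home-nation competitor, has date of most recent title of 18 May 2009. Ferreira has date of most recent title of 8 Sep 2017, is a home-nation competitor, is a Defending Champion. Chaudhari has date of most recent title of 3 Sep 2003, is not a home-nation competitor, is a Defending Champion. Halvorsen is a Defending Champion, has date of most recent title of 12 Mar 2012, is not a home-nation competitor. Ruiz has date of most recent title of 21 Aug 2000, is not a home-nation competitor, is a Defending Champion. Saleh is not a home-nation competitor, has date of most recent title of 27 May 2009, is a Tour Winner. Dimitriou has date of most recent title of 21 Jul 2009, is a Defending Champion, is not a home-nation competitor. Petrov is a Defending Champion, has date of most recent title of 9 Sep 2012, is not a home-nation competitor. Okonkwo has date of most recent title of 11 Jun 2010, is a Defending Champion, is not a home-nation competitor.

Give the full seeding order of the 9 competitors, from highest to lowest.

By status category: Ferreira, Ruiz, Chaudhari, Dimitriou, Okonkwo, Halvorsen and Petrov (Defending Champion); then Achebe and Saleh (Tour Winner).
Among Ferreira, Ruiz, Chaudhari, Dimitriou, Okonkwo, Halvorsen and Petrov, a home-nation competitor before not a home-nation competitor: Ferreira (a home-nation competitor) before Ruiz, Chaudhari, Dimitriou, Okonkwo, Halvorsen and Petrov (not a home-nation competitor).
Among Ruiz, Chaudhari, Dimitriou, Okonkwo, Halvorsen and Petrov, by date of most recent title (earlier first): Ruiz (21 Aug 2000) before Chaudhari (3 Sep 2003) before Dimitriou (21 Jul 2009) before Okonkwo (11 Jun 2010) before Halvorsen (12 Mar 2012) before Petrov (9 Sep 2012).
Achebe and Saleh are each not a home-nation competitor, so the next rule applies.
Among Achebe and Saleh, by date of most recent title (earlier first): Achebe (18 May 2009) before Saleh (27 May 2009).
Full order: Ferreira, Ruiz, Chaudhari, Dimitriou, Okonkwo, Halvorsen, Petrov, Achebe, Saleh.

Ferreira, Ruiz, Chaudhari, Dimitriou, Okonkwo, Halvorsen, Petrov, Achebe, Saleh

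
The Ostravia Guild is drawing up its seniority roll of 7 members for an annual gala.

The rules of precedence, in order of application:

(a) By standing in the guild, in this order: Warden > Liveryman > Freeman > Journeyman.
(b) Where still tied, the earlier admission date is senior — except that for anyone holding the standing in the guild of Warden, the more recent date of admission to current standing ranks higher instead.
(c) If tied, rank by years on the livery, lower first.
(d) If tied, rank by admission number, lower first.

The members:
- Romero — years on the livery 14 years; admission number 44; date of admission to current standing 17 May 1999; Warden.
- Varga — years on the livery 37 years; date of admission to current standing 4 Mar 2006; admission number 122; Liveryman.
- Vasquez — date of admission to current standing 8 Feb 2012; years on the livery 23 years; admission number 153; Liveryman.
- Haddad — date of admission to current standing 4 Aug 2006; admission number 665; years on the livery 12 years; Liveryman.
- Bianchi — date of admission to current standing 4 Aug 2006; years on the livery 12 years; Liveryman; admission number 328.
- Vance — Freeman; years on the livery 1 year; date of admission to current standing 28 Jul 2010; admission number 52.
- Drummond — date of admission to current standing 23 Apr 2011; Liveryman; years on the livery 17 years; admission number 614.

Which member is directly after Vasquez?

Vance

By standing in the guild: Romero (Warden); then Varga, Bianchi, Haddad, Drummond and Vasquez (Liveryman); then Vance (Freeman).
Among Varga, Bianchi, Haddad, Drummond and Vasquez, by date of admission to current standing (earlier first): Varga (4 Mar 2006) before Bianchi and Haddad (4 Aug 2006) before Drummond (23 Apr 2011) before Vasquez (8 Feb 2012).
Bianchi and Haddad both have years on the livery 12 years, so the next rule applies.
Among Bianchi and Haddad, by admission number (lower first): Bianchi (328) before Haddad (665).
Order: Romero, Varga, Bianchi, Haddad, Drummond, Vasquez, Vance.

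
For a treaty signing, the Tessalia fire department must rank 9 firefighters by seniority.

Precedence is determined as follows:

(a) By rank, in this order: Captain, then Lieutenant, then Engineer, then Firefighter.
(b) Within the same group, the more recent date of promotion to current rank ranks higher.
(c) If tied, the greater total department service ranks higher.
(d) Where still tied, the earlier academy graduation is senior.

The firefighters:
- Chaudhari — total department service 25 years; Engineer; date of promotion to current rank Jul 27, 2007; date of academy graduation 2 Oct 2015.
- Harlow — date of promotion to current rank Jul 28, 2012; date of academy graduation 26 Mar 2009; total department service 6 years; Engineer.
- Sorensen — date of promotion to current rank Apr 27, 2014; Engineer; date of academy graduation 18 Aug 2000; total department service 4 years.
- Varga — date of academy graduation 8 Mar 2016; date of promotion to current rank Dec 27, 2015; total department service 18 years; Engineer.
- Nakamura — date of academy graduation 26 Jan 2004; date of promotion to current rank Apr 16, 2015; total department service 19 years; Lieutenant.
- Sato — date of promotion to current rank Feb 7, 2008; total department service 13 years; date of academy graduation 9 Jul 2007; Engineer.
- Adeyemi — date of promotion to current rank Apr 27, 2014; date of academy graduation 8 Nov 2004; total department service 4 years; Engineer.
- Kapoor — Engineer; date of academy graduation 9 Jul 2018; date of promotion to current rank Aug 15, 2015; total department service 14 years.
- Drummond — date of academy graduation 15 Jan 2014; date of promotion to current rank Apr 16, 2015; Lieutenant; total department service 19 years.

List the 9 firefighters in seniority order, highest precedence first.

Nakamura, Drummond, Varga, Kapoor, Sorensen, Adeyemi, Harlow, Sato, Chaudhari

By rank: Nakamura and Drummond (Lieutenant); then Varga, Kapoor, Sorensen, Adeyemi, Harlow, Sato and Chaudhari (Engineer).
Nakamura and Drummond both have date of promotion to current rank Apr 16, 2015, so the next rule applies.
Nakamura and Drummond both have total department service 19 years, so the next rule applies.
Among Nakamura and Drummond, by date of academy graduation (earlier first): Nakamura (26 Jan 2004) before Drummond (15 Jan 2014).
Among Varga, Kapoor, Sorensen, Adeyemi, Harlow, Sato and Chaudhari, by date of promotion to current rank (later first): Varga (Dec 27, 2015) before Kapoor (Aug 15, 2015) before Sorensen and Adeyemi (Apr 27, 2014) before Harlow (Jul 28, 2012) before Sato (Feb 7, 2008) before Chaudhari (Jul 27, 2007).
Sorensen and Adeyemi both have total department service 4 years, so the next rule applies.
Among Sorensen and Adeyemi, by date of academy graduation (earlier first): Sorensen (18 Aug 2000) before Adeyemi (8 Nov 2004).
Full order: Nakamura, Drummond, Varga, Kapoor, Sorensen, Adeyemi, Harlow, Sato, Chaudhari.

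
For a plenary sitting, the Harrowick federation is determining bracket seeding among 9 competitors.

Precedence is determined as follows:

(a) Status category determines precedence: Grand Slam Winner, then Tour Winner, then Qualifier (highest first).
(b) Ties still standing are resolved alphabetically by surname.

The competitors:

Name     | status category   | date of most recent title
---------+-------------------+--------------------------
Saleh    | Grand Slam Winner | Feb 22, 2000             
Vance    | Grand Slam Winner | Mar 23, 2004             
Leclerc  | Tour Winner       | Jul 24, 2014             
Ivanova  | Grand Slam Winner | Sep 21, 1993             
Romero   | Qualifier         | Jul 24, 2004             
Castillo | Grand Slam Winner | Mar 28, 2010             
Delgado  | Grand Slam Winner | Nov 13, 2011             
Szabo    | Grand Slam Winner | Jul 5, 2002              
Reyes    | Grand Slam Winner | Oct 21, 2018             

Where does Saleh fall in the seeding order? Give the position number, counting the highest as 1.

By status category: Castillo, Delgado, Ivanova, Reyes, Saleh, Szabo and Vance (Grand Slam Winner); then Leclerc (Tour Winner); then Romero (Qualifier).
Among Castillo, Delgado, Ivanova, Reyes, Saleh, Szabo and Vance, alphabetically by surname: Castillo before Delgado before Ivanova before Reyes before Saleh before Szabo before Vance.
Order: Castillo, Delgado, Ivanova, Reyes, Saleh, Szabo, Vance, Leclerc, Romero. So position 5.

5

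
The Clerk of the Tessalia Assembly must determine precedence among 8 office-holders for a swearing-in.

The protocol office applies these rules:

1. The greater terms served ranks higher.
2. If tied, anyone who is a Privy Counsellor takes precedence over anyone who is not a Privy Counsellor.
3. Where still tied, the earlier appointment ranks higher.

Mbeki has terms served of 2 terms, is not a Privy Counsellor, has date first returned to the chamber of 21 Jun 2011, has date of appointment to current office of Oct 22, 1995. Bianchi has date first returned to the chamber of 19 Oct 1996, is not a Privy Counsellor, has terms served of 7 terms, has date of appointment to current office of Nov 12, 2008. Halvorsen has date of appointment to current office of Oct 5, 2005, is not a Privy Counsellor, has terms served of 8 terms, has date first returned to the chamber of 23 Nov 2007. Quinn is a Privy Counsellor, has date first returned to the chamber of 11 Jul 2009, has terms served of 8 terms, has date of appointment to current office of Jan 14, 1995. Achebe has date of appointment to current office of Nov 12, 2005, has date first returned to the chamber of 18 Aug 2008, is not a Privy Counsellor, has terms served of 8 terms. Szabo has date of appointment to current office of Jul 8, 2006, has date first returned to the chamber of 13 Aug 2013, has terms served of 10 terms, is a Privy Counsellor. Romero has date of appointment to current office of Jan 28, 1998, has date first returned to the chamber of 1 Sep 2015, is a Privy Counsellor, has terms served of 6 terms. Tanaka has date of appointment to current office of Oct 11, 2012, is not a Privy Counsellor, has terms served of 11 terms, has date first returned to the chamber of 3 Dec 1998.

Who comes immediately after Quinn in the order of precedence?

Halvorsen

By terms served (higher first): Tanaka (11 terms); then Szabo (10 terms); then Quinn, Halvorsen and Achebe (each 8 terms); then Bianchi (7 terms); then Romero (6 terms); then Mbeki (2 terms).
Among Quinn, Halvorsen and Achebe, a Privy Counsellor before not a Privy Counsellor: Quinn (a Privy Counsellor) before Halvorsen and Achebe (not a Privy Counsellor).
Among Halvorsen and Achebe, by date of appointment to current office (earlier first): Halvorsen (Oct 5, 2005) before Achebe (Nov 12, 2005).
Order: Tanaka, Szabo, Quinn, Halvorsen, Achebe, Bianchi, Romero, Mbeki.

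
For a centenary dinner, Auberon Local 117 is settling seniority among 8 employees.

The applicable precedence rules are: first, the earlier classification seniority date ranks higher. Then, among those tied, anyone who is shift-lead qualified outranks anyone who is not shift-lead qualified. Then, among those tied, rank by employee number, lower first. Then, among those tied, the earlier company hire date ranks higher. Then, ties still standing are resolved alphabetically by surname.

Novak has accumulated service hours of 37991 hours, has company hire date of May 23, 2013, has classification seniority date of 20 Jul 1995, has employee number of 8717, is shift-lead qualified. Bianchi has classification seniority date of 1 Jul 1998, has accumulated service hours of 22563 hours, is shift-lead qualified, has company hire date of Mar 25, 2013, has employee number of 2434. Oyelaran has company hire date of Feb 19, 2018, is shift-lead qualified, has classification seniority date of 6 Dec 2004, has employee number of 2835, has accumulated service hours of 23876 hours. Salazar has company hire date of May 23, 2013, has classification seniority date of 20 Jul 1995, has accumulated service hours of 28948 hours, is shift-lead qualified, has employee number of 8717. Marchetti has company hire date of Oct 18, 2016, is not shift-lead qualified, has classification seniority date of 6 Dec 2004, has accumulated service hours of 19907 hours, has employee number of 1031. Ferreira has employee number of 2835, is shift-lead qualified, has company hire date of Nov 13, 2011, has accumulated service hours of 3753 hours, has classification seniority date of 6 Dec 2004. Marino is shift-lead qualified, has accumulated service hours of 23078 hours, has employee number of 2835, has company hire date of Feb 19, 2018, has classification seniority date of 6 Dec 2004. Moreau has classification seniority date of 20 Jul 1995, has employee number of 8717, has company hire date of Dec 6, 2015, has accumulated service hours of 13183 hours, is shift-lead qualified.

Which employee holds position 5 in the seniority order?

By classification seniority date (earlier first): Novak, Salazar and Moreau (each 20 Jul 1995); then Bianchi (1 Jul 1998); then Ferreira, Marino, Oyelaran and Marchetti (each 6 Dec 2004).
Novak, Salazar and Moreau are each shift-lead qualified, so the next rule applies.
Novak, Salazar and Moreau all have employee number 8717, so the next rule applies.
Among Novak, Salazar and Moreau, by company hire date (earlier first): Novak and Salazar (May 23, 2013) before Moreau (Dec 6, 2015).
Among Novak and Salazar, alphabetically by surname: Novak before Salazar.
Among Ferreira, Marino, Oyelaran and Marchetti, shift-lead qualified before not shift-lead qualified: Ferreira, Marino and Oyelaran (shift-lead qualified) before Marchetti (not shift-lead qualified).
Ferreira, Marino and Oyelaran all have employee number 2835, so the next rule applies.
Among Ferreira, Marino and Oyelaran, by company hire date (earlier first): Ferreira (Nov 13, 2011) before Marino and Oyelaran (Feb 19, 2018).
Among Marino and Oyelaran, alphabetically by surname: Marino before Oyelaran.
Order: Novak, Salazar, Moreau, Bianchi, Ferreira, Marino, Oyelaran, Marchetti.

Ferreira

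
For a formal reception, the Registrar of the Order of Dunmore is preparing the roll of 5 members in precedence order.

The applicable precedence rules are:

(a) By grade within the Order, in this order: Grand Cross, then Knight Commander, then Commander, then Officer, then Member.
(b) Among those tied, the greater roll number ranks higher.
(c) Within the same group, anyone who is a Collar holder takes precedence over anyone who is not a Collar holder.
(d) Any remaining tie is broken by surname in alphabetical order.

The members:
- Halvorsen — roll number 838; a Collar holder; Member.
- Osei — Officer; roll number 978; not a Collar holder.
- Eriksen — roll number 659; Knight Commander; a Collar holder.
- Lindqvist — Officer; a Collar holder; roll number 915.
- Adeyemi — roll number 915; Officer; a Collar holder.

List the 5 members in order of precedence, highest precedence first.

By grade within the Order: Eriksen (Knight Commander); then Osei, Adeyemi and Lindqvist (Officer); then Halvorsen (Member).
Among Osei, Adeyemi and Lindqvist, by roll number (higher first): Osei (978) before Adeyemi and Lindqvist (915).
Adeyemi and Lindqvist are each a Collar holder, so the next rule applies.
Among Adeyemi and Lindqvist, alphabetically by surname: Adeyemi before Lindqvist.
Full order: Eriksen, Osei, Adeyemi, Lindqvist, Halvorsen.

Eriksen, Osei, Adeyemi, Lindqvist, Halvorsen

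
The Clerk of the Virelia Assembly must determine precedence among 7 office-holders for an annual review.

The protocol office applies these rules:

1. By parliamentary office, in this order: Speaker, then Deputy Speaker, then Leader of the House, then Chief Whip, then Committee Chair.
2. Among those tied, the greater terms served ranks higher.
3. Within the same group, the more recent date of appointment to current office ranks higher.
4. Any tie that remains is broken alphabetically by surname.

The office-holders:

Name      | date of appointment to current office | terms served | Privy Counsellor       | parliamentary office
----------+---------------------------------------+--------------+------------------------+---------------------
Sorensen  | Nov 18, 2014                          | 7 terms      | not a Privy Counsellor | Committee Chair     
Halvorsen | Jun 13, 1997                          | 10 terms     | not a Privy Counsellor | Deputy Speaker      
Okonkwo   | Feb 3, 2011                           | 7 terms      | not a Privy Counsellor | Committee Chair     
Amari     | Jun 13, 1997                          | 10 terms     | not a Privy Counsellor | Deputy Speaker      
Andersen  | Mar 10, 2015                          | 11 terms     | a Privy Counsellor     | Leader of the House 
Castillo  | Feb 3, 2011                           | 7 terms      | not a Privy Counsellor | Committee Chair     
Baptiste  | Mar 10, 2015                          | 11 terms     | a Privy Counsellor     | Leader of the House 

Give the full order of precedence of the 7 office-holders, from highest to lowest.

Amari, Halvorsen, Andersen, Baptiste, Sorensen, Castillo, Okonkwo

By parliamentary office: Amari and Halvorsen (Deputy Speaker); then Andersen and Baptiste (Leader of the House); then Sorensen, Castillo and Okonkwo (Committee Chair).
Amari and Halvorsen both have terms served 10 terms, so the next rule applies.
Amari and Halvorsen both have date of appointment to current office Jun 13, 1997, so the next rule applies.
Among Amari and Halvorsen, alphabetically by surname: Amari before Halvorsen.
Andersen and Baptiste both have terms served 11 terms, so the next rule applies.
Andersen and Baptiste both have date of appointment to current office Mar 10, 2015, so the next rule applies.
Among Andersen and Baptiste, alphabetically by surname: Andersen before Baptiste.
Sorensen, Castillo and Okonkwo all have terms served 7 terms, so the next rule applies.
Among Sorensen, Castillo and Okonkwo, by date of appointment to current office (later first): Sorensen (Nov 18, 2014) before Castillo and Okonkwo (Feb 3, 2011).
Among Castillo and Okonkwo, alphabetically by surname: Castillo before Okonkwo.
Full order: Amari, Halvorsen, Andersen, Baptiste, Sorensen, Castillo, Okonkwo.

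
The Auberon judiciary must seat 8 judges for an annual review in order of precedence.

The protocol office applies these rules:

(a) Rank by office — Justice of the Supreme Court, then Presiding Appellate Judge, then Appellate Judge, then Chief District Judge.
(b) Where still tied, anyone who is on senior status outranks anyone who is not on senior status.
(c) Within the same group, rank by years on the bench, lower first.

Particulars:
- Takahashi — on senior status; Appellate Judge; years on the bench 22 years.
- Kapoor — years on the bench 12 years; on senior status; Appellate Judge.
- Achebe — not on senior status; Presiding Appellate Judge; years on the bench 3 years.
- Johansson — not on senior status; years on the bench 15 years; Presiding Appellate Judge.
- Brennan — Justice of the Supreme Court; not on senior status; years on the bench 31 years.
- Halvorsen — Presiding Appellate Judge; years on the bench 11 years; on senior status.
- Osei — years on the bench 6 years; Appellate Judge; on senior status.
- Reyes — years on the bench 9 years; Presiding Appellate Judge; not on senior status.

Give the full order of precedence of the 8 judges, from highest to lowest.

Brennan, Halvorsen, Achebe, Reyes, Johansson, Osei, Kapoor, Takahashi

By office: Brennan (Justice of the Supreme Court); then Halvorsen, Achebe, Reyes and Johansson (Presiding Appellate Judge); then Osei, Kapoor and Takahashi (Appellate Judge).
Among Halvorsen, Achebe, Reyes and Johansson, on senior status before not on senior status: Halvorsen (on senior status) before Achebe, Reyes and Johansson (not on senior status).
Among Achebe, Reyes and Johansson, by years on the bench (lower first): Achebe (3 years) before Reyes (9 years) before Johansson (15 years).
Osei, Kapoor and Takahashi are each on senior status, so the next rule applies.
Among Osei, Kapoor and Takahashi, by years on the bench (lower first): Osei (6 years) before Kapoor (12 years) before Takahashi (22 years).
Full order: Brennan, Halvorsen, Achebe, Reyes, Johansson, Osei, Kapoor, Takahashi.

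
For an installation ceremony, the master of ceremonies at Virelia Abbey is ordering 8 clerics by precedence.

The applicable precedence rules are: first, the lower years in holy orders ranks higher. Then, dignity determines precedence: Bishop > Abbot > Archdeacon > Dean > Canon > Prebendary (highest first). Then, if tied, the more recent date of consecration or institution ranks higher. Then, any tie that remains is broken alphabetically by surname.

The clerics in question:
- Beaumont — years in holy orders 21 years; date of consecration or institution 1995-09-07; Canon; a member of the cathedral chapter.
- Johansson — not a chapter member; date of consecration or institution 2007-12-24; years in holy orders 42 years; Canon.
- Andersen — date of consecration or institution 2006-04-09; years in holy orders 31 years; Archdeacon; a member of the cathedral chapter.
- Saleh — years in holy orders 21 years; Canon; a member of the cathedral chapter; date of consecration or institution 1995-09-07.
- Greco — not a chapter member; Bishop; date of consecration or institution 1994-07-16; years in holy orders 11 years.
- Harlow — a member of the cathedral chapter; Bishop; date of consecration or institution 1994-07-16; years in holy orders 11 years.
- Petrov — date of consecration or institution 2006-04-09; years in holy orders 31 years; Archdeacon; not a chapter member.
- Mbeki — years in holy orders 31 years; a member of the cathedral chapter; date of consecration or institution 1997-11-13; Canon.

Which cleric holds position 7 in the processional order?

By years in holy orders (lower first): Greco and Harlow (both 11 years); then Beaumont and Saleh (both 21 years); then Andersen, Petrov and Mbeki (each 31 years); then Johansson (42 years).
Greco and Harlow are each Bishop, so the next rule applies.
Greco and Harlow both have date of consecration or institution 1994-07-16, so the next rule applies.
Among Greco and Harlow, alphabetically by surname: Greco before Harlow.
Beaumont and Saleh are each Canon, so the next rule applies.
Beaumont and Saleh both have date of consecration or institution 1995-09-07, so the next rule applies.
Among Beaumont and Saleh, alphabetically by surname: Beaumont before Saleh.
Among Andersen, Petrov and Mbeki, by dignity: Andersen and Petrov (Archdeacon) before Mbeki (Canon).
Andersen and Petrov both have date of consecration or institution 2006-04-09, so the next rule applies.
Among Andersen and Petrov, alphabetically by surname: Andersen before Petrov.
Order: Greco, Harlow, Beaumont, Saleh, Andersen, Petrov, Mbeki, Johansson.

Mbeki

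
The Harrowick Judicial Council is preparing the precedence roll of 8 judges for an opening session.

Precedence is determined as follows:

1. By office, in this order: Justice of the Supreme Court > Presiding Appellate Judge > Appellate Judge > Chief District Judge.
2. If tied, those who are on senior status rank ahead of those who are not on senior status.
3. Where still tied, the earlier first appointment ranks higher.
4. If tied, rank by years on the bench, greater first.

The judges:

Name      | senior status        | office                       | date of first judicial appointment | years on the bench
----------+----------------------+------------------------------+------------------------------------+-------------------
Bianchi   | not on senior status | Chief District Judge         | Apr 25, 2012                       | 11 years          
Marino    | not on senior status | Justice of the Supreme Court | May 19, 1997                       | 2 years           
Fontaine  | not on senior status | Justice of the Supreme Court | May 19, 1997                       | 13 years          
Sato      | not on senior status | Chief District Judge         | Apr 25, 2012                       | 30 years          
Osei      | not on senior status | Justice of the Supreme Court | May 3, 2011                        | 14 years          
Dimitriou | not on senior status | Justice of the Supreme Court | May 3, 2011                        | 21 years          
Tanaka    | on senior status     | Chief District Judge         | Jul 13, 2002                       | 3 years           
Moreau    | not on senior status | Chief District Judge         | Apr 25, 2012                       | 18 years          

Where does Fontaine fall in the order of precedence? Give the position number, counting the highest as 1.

1

By office: Fontaine, Marino, Dimitriou and Osei (Justice of the Supreme Court); then Tanaka, Sato, Moreau and Bianchi (Chief District Judge).
Fontaine, Marino, Dimitriou and Osei are each not on senior status, so the next rule applies.
Among Fontaine, Marino, Dimitriou and Osei, by date of first judicial appointment (earlier first): Fontaine and Marino (May 19, 1997) before Dimitriou and Osei (May 3, 2011).
Among Fontaine and Marino, by years on the bench (higher first): Fontaine (13 years) before Marino (2 years).
Among Dimitriou and Osei, by years on the bench (higher first): Dimitriou (21 years) before Osei (14 years).
Among Tanaka, Sato, Moreau and Bianchi, on senior status before not on senior status: Tanaka (on senior status) before Sato, Moreau and Bianchi (not on senior status).
Sato, Moreau and Bianchi all have date of first judicial appointment Apr 25, 2012, so the next rule applies.
Among Sato, Moreau and Bianchi, by years on the bench (higher first): Sato (30 years) before Moreau (18 years) before Bianchi (11 years).
Order: Fontaine, Marino, Dimitriou, Osei, Tanaka, Sato, Moreau, Bianchi. So position 1.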